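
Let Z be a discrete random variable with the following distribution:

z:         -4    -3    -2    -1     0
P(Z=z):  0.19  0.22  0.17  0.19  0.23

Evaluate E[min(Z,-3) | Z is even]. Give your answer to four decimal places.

-3.3220

P(Z is even) = 0.19 + 0.17 + 0.23 = 0.59.
E[min(Z,-3) | Z is even] = [(-4)·0.19 + (-3)·0.17 + (-3)·0.23] / 0.59
 = -1.96 / 0.59
 = -196/59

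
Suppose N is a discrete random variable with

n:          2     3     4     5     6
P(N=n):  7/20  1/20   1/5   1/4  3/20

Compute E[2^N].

22.6

E[2^N] = Σ 2^n·P(N=n)
 = 4·7/20 + 8·1/20 + 16·1/5 + 32·1/4 + 64·3/20
 = 7/5 + 2/5 + 16/5 + 8 + 48/5
 = 113/5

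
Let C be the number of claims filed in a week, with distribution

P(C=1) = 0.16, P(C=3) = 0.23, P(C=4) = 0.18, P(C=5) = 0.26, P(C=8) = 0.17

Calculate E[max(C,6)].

E[max(C,6)] = Σ max(c,6)·P(C=c)
 = 6·0.16 + 6·0.23 + 6·0.18 + 6·0.26 + 8·0.17
 = 0.96 + 1.38 + 1.08 + 1.56 + 1.36
 = 6.34

6.34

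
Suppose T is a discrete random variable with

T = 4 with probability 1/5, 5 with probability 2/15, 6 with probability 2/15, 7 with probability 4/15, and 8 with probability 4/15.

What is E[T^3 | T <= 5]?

P(T <= 5) = 1/5 + 2/15 = 1/3.
E[T^3 | T <= 5] = [64·1/5 + 125·2/15] / (1/3)
 = 442/15 / (1/3)
 = 442/5

88.4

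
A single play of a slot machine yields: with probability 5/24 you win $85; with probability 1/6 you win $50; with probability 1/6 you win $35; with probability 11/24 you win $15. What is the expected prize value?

38.75

E[payout] = 85·5/24 + 50·1/6 + 35·1/6 + 15·11/24
 = 425/24 + 25/3 + 35/6 + 55/8
 = 155/4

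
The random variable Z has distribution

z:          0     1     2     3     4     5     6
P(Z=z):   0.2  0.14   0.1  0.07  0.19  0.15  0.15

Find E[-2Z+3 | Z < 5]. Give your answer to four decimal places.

P(Z < 5) = 0.2 + 0.14 + 0.1 + 0.07 + 0.19 = 0.7.
E[-2Z+3 | Z < 5] = [3·0.2 + 1·0.14 + (-1)·0.1 + (-3)·0.07 + (-5)·0.19] / 0.7
 = -0.52 / 0.7
 = -26/35

-0.7429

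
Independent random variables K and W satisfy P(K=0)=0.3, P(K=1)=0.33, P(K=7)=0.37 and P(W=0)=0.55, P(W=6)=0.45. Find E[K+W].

5.62

E[K+W] = Σ_k Σ_w (k+w) · P(K=k)P(W=w)
 = 0·0.165 + 6·0.135 + 1·0.1815 + 7·0.1485 + 7·0.2035 + 13·0.1665
 = 0 + 0.81 + 0.1815 + 1.0395 + 1.4245 + 2.1645
 = 5.62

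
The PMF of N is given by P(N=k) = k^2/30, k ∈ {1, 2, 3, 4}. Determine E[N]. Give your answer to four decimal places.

E[N] = Σ n·P(N=n)
 = 1·1/30 + 2·2/15 + 3·3/10 + 4·8/15
 = 1/30 + 4/15 + 9/10 + 32/15
 = 10/3

3.3333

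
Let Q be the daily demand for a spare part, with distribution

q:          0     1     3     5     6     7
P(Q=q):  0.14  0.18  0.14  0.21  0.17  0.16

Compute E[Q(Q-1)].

16.86

E[Q(Q-1)] = Σ q(q-1)·P(Q=q)
 = 0·0.14 + 0·0.18 + 6·0.14 + 20·0.21 + 30·0.17 + 42·0.16
 = 0 + 0 + 0.84 + 4.2 + 5.1 + 6.72
 = 16.86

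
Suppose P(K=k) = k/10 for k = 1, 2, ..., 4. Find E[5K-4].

E[5K-4] = Σ (5k-4)·P(K=k)
 = 1·1/10 + 6·1/5 + 11·3/10 + 16·2/5
 = 1/10 + 6/5 + 33/10 + 32/5
 = 11

11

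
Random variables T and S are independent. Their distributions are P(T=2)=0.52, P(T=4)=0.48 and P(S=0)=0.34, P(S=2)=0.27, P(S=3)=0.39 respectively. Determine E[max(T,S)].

E[max(T,S)] = Σ_t Σ_s max(t,s) · P(T=t)P(S=s)
 = 2·0.1768 + 2·0.1404 + 3·0.2028 + 4·0.1632 + 4·0.1296 + 4·0.1872
 = 0.3536 + 0.2808 + 0.6084 + 0.6528 + 0.5184 + 0.7488
 = 3.1628

3.1628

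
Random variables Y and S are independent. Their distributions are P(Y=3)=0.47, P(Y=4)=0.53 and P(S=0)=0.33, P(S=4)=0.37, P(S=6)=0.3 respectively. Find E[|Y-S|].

E[|Y-S|] = Σ_y Σ_s |y-s| · P(Y=y)P(S=s)
 = 3·0.1551 + 1·0.1739 + 3·0.141 + 4·0.1749 + 0·0.1961 + 2·0.159
 = 0.4653 + 0.1739 + 0.423 + 0.6996 + 0 + 0.318
 = 2.0798

2.0798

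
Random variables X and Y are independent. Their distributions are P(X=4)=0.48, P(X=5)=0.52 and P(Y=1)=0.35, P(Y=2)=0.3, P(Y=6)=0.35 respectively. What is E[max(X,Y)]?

5.038

E[max(X,Y)] = Σ_x Σ_y max(x,y) · P(X=x)P(Y=y)
 = 4·0.168 + 4·0.144 + 6·0.168 + 5·0.182 + 5·0.156 + 6·0.182
 = 0.672 + 0.576 + 1.008 + 0.91 + 0.78 + 1.092
 = 5.038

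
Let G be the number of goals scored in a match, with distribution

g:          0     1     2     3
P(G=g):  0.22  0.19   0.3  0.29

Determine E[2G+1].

4.32

E[2G+1] = Σ (2g+1)·P(G=g)
 = 1·0.22 + 3·0.19 + 5·0.3 + 7·0.29
 = 0.22 + 0.57 + 1.5 + 2.03
 = 4.32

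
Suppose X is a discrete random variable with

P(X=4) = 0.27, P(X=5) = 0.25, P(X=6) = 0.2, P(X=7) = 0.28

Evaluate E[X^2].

E[X^2] = Σ x^2·P(X=x)
 = 16·0.27 + 25·0.25 + 36·0.2 + 49·0.28
 = 4.32 + 6.25 + 7.2 + 13.72
 = 31.49

31.49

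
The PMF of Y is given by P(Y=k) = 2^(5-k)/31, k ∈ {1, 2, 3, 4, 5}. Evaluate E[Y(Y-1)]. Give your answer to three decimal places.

E[Y(Y-1)] = Σ y(y-1)·P(Y=y)
 = 0·16/31 + 2·8/31 + 6·4/31 + 12·2/31 + 20·1/31
 = 0 + 16/31 + 24/31 + 24/31 + 20/31
 = 84/31

2.710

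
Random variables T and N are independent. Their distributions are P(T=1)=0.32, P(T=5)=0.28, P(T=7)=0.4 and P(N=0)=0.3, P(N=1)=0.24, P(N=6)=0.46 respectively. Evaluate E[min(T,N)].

E[min(T,N)] = Σ_t Σ_n min(t,n) · P(T=t)P(N=n)
 = 0·0.096 + 1·0.0768 + 1·0.1472 + 0·0.084 + 1·0.0672 + 5·0.1288 + 0·0.12 + 1·0.096 + 6·0.184
 = 0 + 0.0768 + 0.1472 + 0 + 0.0672 + 0.644 + 0 + 0.096 + 1.104
 = 2.1352

2.1352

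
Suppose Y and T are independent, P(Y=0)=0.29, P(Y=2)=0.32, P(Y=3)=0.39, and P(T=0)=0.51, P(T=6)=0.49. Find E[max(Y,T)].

E[max(Y,T)] = Σ_y Σ_t max(y,t) · P(Y=y)P(T=t)
 = 0·0.1479 + 6·0.1421 + 2·0.1632 + 6·0.1568 + 3·0.1989 + 6·0.1911
 = 0 + 0.8526 + 0.3264 + 0.9408 + 0.5967 + 1.1466
 = 3.8631

3.8631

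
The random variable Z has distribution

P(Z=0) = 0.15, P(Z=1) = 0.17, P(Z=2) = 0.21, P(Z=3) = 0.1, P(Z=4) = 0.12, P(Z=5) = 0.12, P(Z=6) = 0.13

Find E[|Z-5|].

E[|Z-5|] = Σ |z-5|·P(Z=z)
 = 5·0.15 + 4·0.17 + 3·0.21 + 2·0.1 + 1·0.12 + 0·0.12 + 1·0.13
 = 0.75 + 0.68 + 0.63 + 0.2 + 0.12 + 0 + 0.13
 = 2.51

2.51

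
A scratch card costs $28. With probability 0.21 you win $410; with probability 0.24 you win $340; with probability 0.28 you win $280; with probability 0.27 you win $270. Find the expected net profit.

291

E[payout] = 410·0.21 + 340·0.24 + 280·0.28 + 270·0.27
 = 86.1 + 81.6 + 78.4 + 72.9
 = 319
Net = 319 - 28 = 291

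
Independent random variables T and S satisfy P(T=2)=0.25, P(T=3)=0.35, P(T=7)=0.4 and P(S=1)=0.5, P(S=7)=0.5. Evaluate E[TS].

E[TS] = Σ_t Σ_s ts · P(T=t)P(S=s)
 = 2·0.125 + 14·0.125 + 3·0.175 + 21·0.175 + 7·0.2 + 49·0.2
 = 0.25 + 1.75 + 0.525 + 3.675 + 1.4 + 9.8
 = 17.4

17.4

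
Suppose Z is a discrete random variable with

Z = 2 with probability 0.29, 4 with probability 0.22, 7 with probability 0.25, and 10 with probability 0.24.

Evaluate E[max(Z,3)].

E[max(Z,3)] = Σ max(z,3)·P(Z=z)
 = 3·0.29 + 4·0.22 + 7·0.25 + 10·0.24
 = 0.87 + 0.88 + 1.75 + 2.4
 = 5.9

5.9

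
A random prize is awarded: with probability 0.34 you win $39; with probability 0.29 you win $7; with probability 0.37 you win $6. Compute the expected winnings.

17.51

E[payout] = 39·0.34 + 7·0.29 + 6·0.37
 = 13.26 + 2.03 + 2.22
 = 17.51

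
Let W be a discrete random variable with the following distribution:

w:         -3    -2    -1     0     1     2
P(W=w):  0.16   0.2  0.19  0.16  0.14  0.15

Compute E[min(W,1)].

-0.78

E[min(W,1)] = Σ min(w,1)·P(W=w)
 = (-3)·0.16 + (-2)·0.2 + (-1)·0.19 + 0·0.16 + 1·0.14 + 1·0.15
 = (-0.48) + (-0.4) + (-0.19) + 0 + 0.14 + 0.15
 = -0.78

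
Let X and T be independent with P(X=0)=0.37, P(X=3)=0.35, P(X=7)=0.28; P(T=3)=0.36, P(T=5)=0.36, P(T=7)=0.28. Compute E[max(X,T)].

5.4448

E[max(X,T)] = Σ_x Σ_t max(x,t) · P(X=x)P(T=t)
 = 3·0.1332 + 5·0.1332 + 7·0.1036 + 3·0.126 + 5·0.126 + 7·0.098 + 7·0.1008 + 7·0.1008 + 7·0.0784
 = 0.3996 + 0.666 + 0.7252 + 0.378 + 0.63 + 0.686 + 0.7056 + 0.7056 + 0.5488
 = 5.4448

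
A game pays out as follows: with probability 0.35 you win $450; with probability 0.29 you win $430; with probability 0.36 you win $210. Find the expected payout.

357.8

E[payout] = 450·0.35 + 430·0.29 + 210·0.36
 = 157.5 + 124.7 + 75.6
 = 357.8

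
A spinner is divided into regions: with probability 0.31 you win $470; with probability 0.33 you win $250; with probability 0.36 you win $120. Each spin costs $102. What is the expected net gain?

E[payout] = 470·0.31 + 250·0.33 + 120·0.36
 = 145.7 + 82.5 + 43.2
 = 271.4
Net = 271.4 - 102 = 169.4

169.4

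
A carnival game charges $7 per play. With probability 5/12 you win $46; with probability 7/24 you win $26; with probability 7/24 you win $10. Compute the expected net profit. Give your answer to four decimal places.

22.6667

E[payout] = 46·5/12 + 26·7/24 + 10·7/24
 = 115/6 + 91/12 + 35/12
 = 89/3
Net = 89/3 - 7 = 68/3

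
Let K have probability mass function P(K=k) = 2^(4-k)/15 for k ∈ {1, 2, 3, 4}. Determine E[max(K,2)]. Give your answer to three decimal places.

E[max(K,2)] = Σ max(k,2)·P(K=k)
 = 2·8/15 + 2·4/15 + 3·2/15 + 4·1/15
 = 16/15 + 8/15 + 2/5 + 4/15
 = 34/15

2.267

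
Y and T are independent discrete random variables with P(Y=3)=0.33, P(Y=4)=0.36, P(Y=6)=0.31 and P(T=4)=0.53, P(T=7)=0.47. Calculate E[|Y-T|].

E[|Y-T|] = Σ_y Σ_t |y-t| · P(Y=y)P(T=t)
 = 1·0.1749 + 4·0.1551 + 0·0.1908 + 3·0.1692 + 2·0.1643 + 1·0.1457
 = 0.1749 + 0.6204 + 0 + 0.5076 + 0.3286 + 0.1457
 = 1.7772

1.7772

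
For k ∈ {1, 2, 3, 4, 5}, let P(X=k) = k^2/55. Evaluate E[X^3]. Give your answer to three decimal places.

E[X^3] = Σ x^3·P(X=x)
 = 1·1/55 + 8·4/55 + 27·9/55 + 64·16/55 + 125·5/11
 = 1/55 + 32/55 + 243/55 + 1024/55 + 625/11
 = 885/11

80.455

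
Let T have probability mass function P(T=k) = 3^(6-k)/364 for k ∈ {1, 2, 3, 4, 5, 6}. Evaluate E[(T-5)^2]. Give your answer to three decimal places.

13.008

E[(T-5)^2] = Σ (t-5)^2·P(T=t)
 = 16·243/364 + 9·81/364 + 4·27/364 + 1·9/364 + 0·3/364 + 1·1/364
 = 972/91 + 729/364 + 27/91 + 9/364 + 0 + 1/364
 = 4735/364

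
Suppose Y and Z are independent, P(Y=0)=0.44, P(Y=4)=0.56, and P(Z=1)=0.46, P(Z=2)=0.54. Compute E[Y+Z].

E[Y+Z] = Σ_y Σ_z (y+z) · P(Y=y)P(Z=z)
 = 1·0.2024 + 2·0.2376 + 5·0.2576 + 6·0.3024
 = 0.2024 + 0.4752 + 1.288 + 1.8144
 = 3.78

3.78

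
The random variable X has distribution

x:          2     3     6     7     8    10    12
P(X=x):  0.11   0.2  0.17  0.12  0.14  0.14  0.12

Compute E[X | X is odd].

P(X is odd) = 0.2 + 0.12 = 0.32.
E[X | X is odd] = [3·0.2 + 7·0.12] / 0.32
 = 1.44 / 0.32
 = 9/2

4.5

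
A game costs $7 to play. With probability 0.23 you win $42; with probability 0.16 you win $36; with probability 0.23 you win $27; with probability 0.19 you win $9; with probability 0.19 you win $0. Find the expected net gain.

E[payout] = 42·0.23 + 36·0.16 + 27·0.23 + 9·0.19 + 0·0.19
 = 9.66 + 5.76 + 6.21 + 1.71 + 0
 = 23.34
Net = 23.34 - 7 = 16.34

16.34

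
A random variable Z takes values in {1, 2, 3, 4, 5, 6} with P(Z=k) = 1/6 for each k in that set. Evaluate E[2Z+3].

10

E[2Z+3] = Σ (2z+3)·P(Z=z)
 = 5·1/6 + 7·1/6 + 9·1/6 + 11·1/6 + 13·1/6 + 15·1/6
 = 5/6 + 7/6 + 3/2 + 11/6 + 13/6 + 5/2
 = 10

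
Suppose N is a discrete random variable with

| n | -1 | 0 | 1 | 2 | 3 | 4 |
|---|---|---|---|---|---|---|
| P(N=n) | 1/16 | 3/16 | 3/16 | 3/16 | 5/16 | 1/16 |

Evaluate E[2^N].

E[2^N] = Σ 2^n·P(N=n)
 = 1/2·1/16 + 1·3/16 + 2·3/16 + 4·3/16 + 8·5/16 + 16·1/16
 = 1/32 + 3/16 + 3/8 + 3/4 + 5/2 + 1
 = 155/32

4.84375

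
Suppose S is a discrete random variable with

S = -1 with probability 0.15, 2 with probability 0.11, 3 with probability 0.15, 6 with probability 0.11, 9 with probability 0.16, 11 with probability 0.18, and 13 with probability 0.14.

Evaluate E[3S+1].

20.26

E[3S+1] = Σ (3s+1)·P(S=s)
 = (-2)·0.15 + 7·0.11 + 10·0.15 + 19·0.11 + 28·0.16 + 34·0.18 + 40·0.14
 = (-0.3) + 0.77 + 1.5 + 2.09 + 4.48 + 6.12 + 5.6
 = 20.26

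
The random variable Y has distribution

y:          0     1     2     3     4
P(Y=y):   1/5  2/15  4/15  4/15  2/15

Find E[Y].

2

E[Y] = Σ y·P(Y=y)
 = 0·1/5 + 1·2/15 + 2·4/15 + 3·4/15 + 4·2/15
 = 0 + 2/15 + 8/15 + 4/5 + 8/15
 = 2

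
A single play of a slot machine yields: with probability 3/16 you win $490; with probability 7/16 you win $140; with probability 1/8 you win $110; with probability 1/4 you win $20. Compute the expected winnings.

E[payout] = 490·3/16 + 140·7/16 + 110·1/8 + 20·1/4
 = 735/8 + 245/4 + 55/4 + 5
 = 1375/8

171.875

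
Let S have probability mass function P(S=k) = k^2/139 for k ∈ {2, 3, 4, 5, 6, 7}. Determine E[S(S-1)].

E[S(S-1)] = Σ s(s-1)·P(S=s)
 = 2·4/139 + 6·9/139 + 12·16/139 + 20·25/139 + 30·36/139 + 42·49/139
 = 8/139 + 54/139 + 192/139 + 500/139 + 1080/139 + 2058/139
 = 28

28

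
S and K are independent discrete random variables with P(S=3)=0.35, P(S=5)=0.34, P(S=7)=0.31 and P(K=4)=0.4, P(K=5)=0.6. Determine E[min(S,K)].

4.04

E[min(S,K)] = Σ_s Σ_k min(s,k) · P(S=s)P(K=k)
 = 3·0.14 + 3·0.21 + 4·0.136 + 5·0.204 + 4·0.124 + 5·0.186
 = 0.42 + 0.63 + 0.544 + 1.02 + 0.496 + 0.93
 = 4.04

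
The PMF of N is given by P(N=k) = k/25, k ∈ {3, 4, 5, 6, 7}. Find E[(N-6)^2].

E[(N-6)^2] = Σ (n-6)^2·P(N=n)
 = 9·3/25 + 4·4/25 + 1·1/5 + 0·6/25 + 1·7/25
 = 27/25 + 16/25 + 1/5 + 0 + 7/25
 = 11/5

2.2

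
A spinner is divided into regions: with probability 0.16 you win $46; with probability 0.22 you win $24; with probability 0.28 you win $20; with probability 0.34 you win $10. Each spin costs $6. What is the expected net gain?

15.64

E[payout] = 46·0.16 + 24·0.22 + 20·0.28 + 10·0.34
 = 7.36 + 5.28 + 5.6 + 3.4
 = 21.64
Net = 21.64 - 6 = 15.64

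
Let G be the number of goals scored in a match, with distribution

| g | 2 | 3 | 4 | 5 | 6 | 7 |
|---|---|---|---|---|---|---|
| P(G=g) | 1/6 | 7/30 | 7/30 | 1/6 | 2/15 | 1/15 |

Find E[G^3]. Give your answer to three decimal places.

E[G^3] = Σ g^3·P(G=g)
 = 8·1/6 + 27·7/30 + 64·7/30 + 125·1/6 + 216·2/15 + 343·1/15
 = 4/3 + 63/10 + 224/15 + 125/6 + 144/5 + 343/15
 = 1426/15

95.067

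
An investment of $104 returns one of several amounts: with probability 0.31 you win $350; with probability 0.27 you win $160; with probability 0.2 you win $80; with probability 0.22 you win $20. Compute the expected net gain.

E[payout] = 350·0.31 + 160·0.27 + 80·0.2 + 20·0.22
 = 108.5 + 43.2 + 16 + 4.4
 = 172.1
Net = 172.1 - 104 = 68.1

68.1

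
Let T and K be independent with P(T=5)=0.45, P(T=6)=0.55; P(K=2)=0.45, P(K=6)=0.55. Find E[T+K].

E[T+K] = Σ_t Σ_k (t+k) · P(T=t)P(K=k)
 = 7·0.2025 + 11·0.2475 + 8·0.2475 + 12·0.3025
 = 1.4175 + 2.7225 + 1.98 + 3.63
 = 9.75

9.75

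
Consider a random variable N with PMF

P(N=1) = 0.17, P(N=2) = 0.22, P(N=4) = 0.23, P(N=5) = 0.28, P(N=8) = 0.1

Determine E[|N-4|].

E[|N-4|] = Σ |n-4|·P(N=n)
 = 3·0.17 + 2·0.22 + 0·0.23 + 1·0.28 + 4·0.1
 = 0.51 + 0.44 + 0 + 0.28 + 0.4
 = 1.63

1.63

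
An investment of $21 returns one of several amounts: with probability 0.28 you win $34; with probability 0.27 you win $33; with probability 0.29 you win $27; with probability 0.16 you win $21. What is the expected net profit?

8.62

E[payout] = 34·0.28 + 33·0.27 + 27·0.29 + 21·0.16
 = 9.52 + 8.91 + 7.83 + 3.36
 = 29.62
Net = 29.62 - 21 = 8.62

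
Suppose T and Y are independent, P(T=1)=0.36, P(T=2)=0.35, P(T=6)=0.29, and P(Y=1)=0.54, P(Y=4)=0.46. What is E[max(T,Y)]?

E[max(T,Y)] = Σ_t Σ_y max(t,y) · P(T=t)P(Y=y)
 = 1·0.1944 + 4·0.1656 + 2·0.189 + 4·0.161 + 6·0.1566 + 6·0.1334
 = 0.1944 + 0.6624 + 0.378 + 0.644 + 0.9396 + 0.8004
 = 3.6188

3.6188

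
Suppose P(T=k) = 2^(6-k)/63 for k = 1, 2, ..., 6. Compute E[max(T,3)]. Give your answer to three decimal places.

3.175

E[max(T,3)] = Σ max(t,3)·P(T=t)
 = 3·32/63 + 3·16/63 + 3·8/63 + 4·4/63 + 5·2/63 + 6·1/63
 = 32/21 + 16/21 + 8/21 + 16/63 + 10/63 + 2/21
 = 200/63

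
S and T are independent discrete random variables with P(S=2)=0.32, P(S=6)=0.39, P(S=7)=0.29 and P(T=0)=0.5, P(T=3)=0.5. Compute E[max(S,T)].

5.17

E[max(S,T)] = Σ_s Σ_t max(s,t) · P(S=s)P(T=t)
 = 2·0.16 + 3·0.16 + 6·0.195 + 6·0.195 + 7·0.145 + 7·0.145
 = 0.32 + 0.48 + 1.17 + 1.17 + 1.015 + 1.015
 = 5.17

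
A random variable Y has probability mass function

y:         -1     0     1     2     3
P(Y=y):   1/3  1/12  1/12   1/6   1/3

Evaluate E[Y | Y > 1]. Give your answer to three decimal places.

P(Y > 1) = 1/6 + 1/3 = 1/2.
E[Y | Y > 1] = [2·1/6 + 3·1/3] / (1/2)
 = 4/3 / (1/2)
 = 8/3

2.667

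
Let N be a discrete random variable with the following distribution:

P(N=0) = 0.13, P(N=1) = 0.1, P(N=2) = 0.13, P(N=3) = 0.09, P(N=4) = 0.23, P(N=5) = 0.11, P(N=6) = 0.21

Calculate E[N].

3.36

E[N] = Σ n·P(N=n)
 = 0·0.13 + 1·0.1 + 2·0.13 + 3·0.09 + 4·0.23 + 5·0.11 + 6·0.21
 = 0 + 0.1 + 0.26 + 0.27 + 0.92 + 0.55 + 1.26
 = 3.36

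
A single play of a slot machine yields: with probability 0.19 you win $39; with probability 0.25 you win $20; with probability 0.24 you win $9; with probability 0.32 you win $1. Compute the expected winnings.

14.89

E[payout] = 39·0.19 + 20·0.25 + 9·0.24 + 1·0.32
 = 7.41 + 5 + 2.16 + 0.32
 = 14.89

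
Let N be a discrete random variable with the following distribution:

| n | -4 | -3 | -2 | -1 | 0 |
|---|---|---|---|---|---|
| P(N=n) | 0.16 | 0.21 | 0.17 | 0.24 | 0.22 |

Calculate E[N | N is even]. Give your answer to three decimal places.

-1.782

P(N is even) = 0.16 + 0.17 + 0.22 = 0.55.
E[N | N is even] = [(-4)·0.16 + (-2)·0.17 + 0·0.22] / 0.55
 = -0.98 / 0.55
 = -98/55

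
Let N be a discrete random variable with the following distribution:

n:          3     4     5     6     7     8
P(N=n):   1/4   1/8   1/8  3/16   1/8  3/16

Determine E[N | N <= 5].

P(N <= 5) = 1/4 + 1/8 + 1/8 = 1/2.
E[N | N <= 5] = [3·1/4 + 4·1/8 + 5·1/8] / (1/2)
 = 15/8 / (1/2)
 = 15/4

3.75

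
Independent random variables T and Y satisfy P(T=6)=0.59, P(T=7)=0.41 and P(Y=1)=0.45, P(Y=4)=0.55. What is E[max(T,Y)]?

6.41

E[max(T,Y)] = Σ_t Σ_y max(t,y) · P(T=t)P(Y=y)
 = 6·0.2655 + 6·0.3245 + 7·0.1845 + 7·0.2255
 = 1.593 + 1.947 + 1.2915 + 1.5785
 = 6.41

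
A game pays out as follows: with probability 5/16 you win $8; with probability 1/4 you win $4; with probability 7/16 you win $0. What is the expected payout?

3.5

E[payout] = 8·5/16 + 4·1/4 + 0·7/16
 = 5/2 + 1 + 0
 = 7/2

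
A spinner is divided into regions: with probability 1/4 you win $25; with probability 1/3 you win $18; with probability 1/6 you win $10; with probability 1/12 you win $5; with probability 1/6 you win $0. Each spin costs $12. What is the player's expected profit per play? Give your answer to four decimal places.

2.3333

E[payout] = 25·1/4 + 18·1/3 + 10·1/6 + 5·1/12 + 0·1/6
 = 25/4 + 6 + 5/3 + 5/12 + 0
 = 43/3
Net = 43/3 - 12 = 7/3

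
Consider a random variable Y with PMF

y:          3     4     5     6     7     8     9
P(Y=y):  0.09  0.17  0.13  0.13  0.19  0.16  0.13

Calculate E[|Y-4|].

2.34

E[|Y-4|] = Σ |y-4|·P(Y=y)
 = 1·0.09 + 0·0.17 + 1·0.13 + 2·0.13 + 3·0.19 + 4·0.16 + 5·0.13
 = 0.09 + 0 + 0.13 + 0.26 + 0.57 + 0.64 + 0.65
 = 2.34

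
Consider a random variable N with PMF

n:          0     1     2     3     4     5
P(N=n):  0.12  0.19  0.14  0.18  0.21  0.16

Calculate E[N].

E[N] = Σ n·P(N=n)
 = 0·0.12 + 1·0.19 + 2·0.14 + 3·0.18 + 4·0.21 + 5·0.16
 = 0 + 0.19 + 0.28 + 0.54 + 0.84 + 0.8
 = 2.65

2.65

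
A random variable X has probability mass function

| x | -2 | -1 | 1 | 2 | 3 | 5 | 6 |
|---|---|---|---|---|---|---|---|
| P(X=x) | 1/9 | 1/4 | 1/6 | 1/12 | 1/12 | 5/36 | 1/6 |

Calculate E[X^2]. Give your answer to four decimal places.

E[X^2] = Σ x^2·P(X=x)
 = 4·1/9 + 1·1/4 + 1·1/6 + 4·1/12 + 9·1/12 + 25·5/36 + 36·1/6
 = 4/9 + 1/4 + 1/6 + 1/3 + 3/4 + 125/36 + 6
 = 137/12

11.4167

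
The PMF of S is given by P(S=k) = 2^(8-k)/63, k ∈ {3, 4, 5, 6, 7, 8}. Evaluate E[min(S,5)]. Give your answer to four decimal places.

E[min(S,5)] = Σ min(s,5)·P(S=s)
 = 3·32/63 + 4·16/63 + 5·8/63 + 5·4/63 + 5·2/63 + 5·1/63
 = 32/21 + 64/63 + 40/63 + 20/63 + 10/63 + 5/63
 = 235/63

3.7302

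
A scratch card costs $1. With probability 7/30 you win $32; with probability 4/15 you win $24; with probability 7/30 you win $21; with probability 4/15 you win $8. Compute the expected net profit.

E[payout] = 32·7/30 + 24·4/15 + 21·7/30 + 8·4/15
 = 112/15 + 32/5 + 49/10 + 32/15
 = 209/10
Net = 209/10 - 1 = 199/10

19.9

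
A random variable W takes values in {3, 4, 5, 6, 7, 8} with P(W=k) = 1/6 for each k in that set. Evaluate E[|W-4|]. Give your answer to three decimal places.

E[|W-4|] = Σ |w-4|·P(W=w)
 = 1·1/6 + 0·1/6 + 1·1/6 + 2·1/6 + 3·1/6 + 4·1/6
 = 1/6 + 0 + 1/6 + 1/3 + 1/2 + 2/3
 = 11/6

1.833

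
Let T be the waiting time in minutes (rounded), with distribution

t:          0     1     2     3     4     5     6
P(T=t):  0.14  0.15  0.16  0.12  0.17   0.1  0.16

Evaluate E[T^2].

E[T^2] = Σ t^2·P(T=t)
 = 0·0.14 + 1·0.15 + 4·0.16 + 9·0.12 + 16·0.17 + 25·0.1 + 36·0.16
 = 0 + 0.15 + 0.64 + 1.08 + 2.72 + 2.5 + 5.76
 = 12.85

12.85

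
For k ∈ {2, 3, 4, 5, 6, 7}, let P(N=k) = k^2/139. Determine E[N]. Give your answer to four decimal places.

5.6331

E[N] = Σ n·P(N=n)
 = 2·4/139 + 3·9/139 + 4·16/139 + 5·25/139 + 6·36/139 + 7·49/139
 = 8/139 + 27/139 + 64/139 + 125/139 + 216/139 + 343/139
 = 783/139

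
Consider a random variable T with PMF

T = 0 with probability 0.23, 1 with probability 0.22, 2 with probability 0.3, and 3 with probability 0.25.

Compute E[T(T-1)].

2.1

E[T(T-1)] = Σ t(t-1)·P(T=t)
 = 0·0.23 + 0·0.22 + 2·0.3 + 6·0.25
 = 0 + 0 + 0.6 + 1.5
 = 2.1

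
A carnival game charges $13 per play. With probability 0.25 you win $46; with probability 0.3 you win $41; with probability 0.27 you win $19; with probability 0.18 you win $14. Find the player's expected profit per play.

E[payout] = 46·0.25 + 41·0.3 + 19·0.27 + 14·0.18
 = 11.5 + 12.3 + 5.13 + 2.52
 = 31.45
Net = 31.45 - 13 = 18.45

18.45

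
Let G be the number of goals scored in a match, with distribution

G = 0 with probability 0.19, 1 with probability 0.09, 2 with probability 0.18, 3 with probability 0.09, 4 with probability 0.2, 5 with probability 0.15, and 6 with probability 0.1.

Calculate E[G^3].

E[G^3] = Σ g^3·P(G=g)
 = 0·0.19 + 1·0.09 + 8·0.18 + 27·0.09 + 64·0.2 + 125·0.15 + 216·0.1
 = 0 + 0.09 + 1.44 + 2.43 + 12.8 + 18.75 + 21.6
 = 57.11

57.11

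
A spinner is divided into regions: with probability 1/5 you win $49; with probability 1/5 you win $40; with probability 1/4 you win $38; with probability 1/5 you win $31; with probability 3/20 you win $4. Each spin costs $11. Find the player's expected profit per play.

23.1

E[payout] = 49·1/5 + 40·1/5 + 38·1/4 + 31·1/5 + 4·3/20
 = 49/5 + 8 + 19/2 + 31/5 + 3/5
 = 341/10
Net = 341/10 - 11 = 231/10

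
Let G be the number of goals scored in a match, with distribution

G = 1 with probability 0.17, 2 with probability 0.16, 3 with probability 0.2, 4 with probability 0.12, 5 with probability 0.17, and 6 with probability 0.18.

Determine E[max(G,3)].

E[max(G,3)] = Σ max(g,3)·P(G=g)
 = 3·0.17 + 3·0.16 + 3·0.2 + 4·0.12 + 5·0.17 + 6·0.18
 = 0.51 + 0.48 + 0.6 + 0.48 + 0.85 + 1.08
 = 4

4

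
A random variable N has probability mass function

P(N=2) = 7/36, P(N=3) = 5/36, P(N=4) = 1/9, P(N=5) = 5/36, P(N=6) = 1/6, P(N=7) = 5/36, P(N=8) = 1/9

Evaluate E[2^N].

E[2^N] = Σ 2^n·P(N=n)
 = 4·7/36 + 8·5/36 + 16·1/9 + 32·5/36 + 64·1/6 + 128·5/36 + 256·1/9
 = 7/9 + 10/9 + 16/9 + 40/9 + 32/3 + 160/9 + 256/9
 = 65

65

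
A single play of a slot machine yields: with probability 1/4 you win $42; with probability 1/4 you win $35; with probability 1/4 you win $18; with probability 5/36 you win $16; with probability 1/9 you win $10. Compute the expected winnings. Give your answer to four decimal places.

E[payout] = 42·1/4 + 35·1/4 + 18·1/4 + 16·5/36 + 10·1/9
 = 21/2 + 35/4 + 9/2 + 20/9 + 10/9
 = 325/12

27.0833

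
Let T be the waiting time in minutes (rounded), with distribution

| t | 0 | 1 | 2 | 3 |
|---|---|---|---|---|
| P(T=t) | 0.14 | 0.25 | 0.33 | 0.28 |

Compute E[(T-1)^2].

E[(T-1)^2] = Σ (t-1)^2·P(T=t)
 = 1·0.14 + 0·0.25 + 1·0.33 + 4·0.28
 = 0.14 + 0 + 0.33 + 1.12
 = 1.59

1.59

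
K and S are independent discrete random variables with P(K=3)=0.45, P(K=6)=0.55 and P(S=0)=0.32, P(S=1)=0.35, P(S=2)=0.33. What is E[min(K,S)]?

1.01

E[min(K,S)] = Σ_k Σ_s min(k,s) · P(K=k)P(S=s)
 = 0·0.144 + 1·0.1575 + 2·0.1485 + 0·0.176 + 1·0.1925 + 2·0.1815
 = 0 + 0.1575 + 0.297 + 0 + 0.1925 + 0.363
 = 1.01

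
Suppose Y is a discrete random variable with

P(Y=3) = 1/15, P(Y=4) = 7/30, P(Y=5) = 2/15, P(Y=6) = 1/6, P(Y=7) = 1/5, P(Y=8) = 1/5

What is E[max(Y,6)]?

6.6

E[max(Y,6)] = Σ max(y,6)·P(Y=y)
 = 6·1/15 + 6·7/30 + 6·2/15 + 6·1/6 + 7·1/5 + 8·1/5
 = 2/5 + 7/5 + 4/5 + 1 + 7/5 + 8/5
 = 33/5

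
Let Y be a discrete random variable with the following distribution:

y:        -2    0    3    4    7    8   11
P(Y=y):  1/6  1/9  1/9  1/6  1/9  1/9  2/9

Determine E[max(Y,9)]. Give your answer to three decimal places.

9.444

E[max(Y,9)] = Σ max(y,9)·P(Y=y)
 = 9·1/6 + 9·1/9 + 9·1/9 + 9·1/6 + 9·1/9 + 9·1/9 + 11·2/9
 = 3/2 + 1 + 1 + 3/2 + 1 + 1 + 22/9
 = 85/9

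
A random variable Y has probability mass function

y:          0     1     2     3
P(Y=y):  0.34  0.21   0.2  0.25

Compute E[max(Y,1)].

1.7

E[max(Y,1)] = Σ max(y,1)·P(Y=y)
 = 1·0.34 + 1·0.21 + 2·0.2 + 3·0.25
 = 0.34 + 0.21 + 0.4 + 0.75
 = 1.7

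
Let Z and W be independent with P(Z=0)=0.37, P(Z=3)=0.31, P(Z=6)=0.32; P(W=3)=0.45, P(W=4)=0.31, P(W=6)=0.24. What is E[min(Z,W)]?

2.2196

E[min(Z,W)] = Σ_z Σ_w min(z,w) · P(Z=z)P(W=w)
 = 0·0.1665 + 0·0.1147 + 0·0.0888 + 3·0.1395 + 3·0.0961 + 3·0.0744 + 3·0.144 + 4·0.0992 + 6·0.0768
 = 0 + 0 + 0 + 0.4185 + 0.2883 + 0.2232 + 0.432 + 0.3968 + 0.4608
 = 2.2196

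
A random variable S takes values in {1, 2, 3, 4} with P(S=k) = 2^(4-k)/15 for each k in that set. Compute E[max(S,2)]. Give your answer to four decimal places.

2.2667

E[max(S,2)] = Σ max(s,2)·P(S=s)
 = 2·8/15 + 2·4/15 + 3·2/15 + 4·1/15
 = 16/15 + 8/15 + 2/5 + 4/15
 = 34/15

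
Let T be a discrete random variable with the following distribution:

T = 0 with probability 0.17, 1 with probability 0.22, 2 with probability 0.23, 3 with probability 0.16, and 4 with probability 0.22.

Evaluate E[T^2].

6.1

E[T^2] = Σ t^2·P(T=t)
 = 0·0.17 + 1·0.22 + 4·0.23 + 9·0.16 + 16·0.22
 = 0 + 0.22 + 0.92 + 1.44 + 3.52
 = 6.1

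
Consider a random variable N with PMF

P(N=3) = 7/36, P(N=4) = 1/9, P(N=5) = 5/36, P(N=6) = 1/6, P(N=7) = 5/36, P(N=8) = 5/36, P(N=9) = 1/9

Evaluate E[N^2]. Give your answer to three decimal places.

E[N^2] = Σ n^2·P(N=n)
 = 9·7/36 + 16·1/9 + 25·5/36 + 36·1/6 + 49·5/36 + 64·5/36 + 81·1/9
 = 7/4 + 16/9 + 125/36 + 6 + 245/36 + 80/9 + 9
 = 1357/36

37.694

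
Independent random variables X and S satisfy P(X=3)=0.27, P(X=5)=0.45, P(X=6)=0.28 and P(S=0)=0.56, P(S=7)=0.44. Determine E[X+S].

7.82

E[X+S] = Σ_x Σ_s (x+s) · P(X=x)P(S=s)
 = 3·0.1512 + 10·0.1188 + 5·0.252 + 12·0.198 + 6·0.1568 + 13·0.1232
 = 0.4536 + 1.188 + 1.26 + 2.376 + 0.9408 + 1.6016
 = 7.82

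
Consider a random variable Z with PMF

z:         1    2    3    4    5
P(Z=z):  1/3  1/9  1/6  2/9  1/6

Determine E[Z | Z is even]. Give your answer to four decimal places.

P(Z is even) = 1/9 + 2/9 = 1/3.
E[Z | Z is even] = [2·1/9 + 4·2/9] / (1/3)
 = 10/9 / (1/3)
 = 10/3

3.3333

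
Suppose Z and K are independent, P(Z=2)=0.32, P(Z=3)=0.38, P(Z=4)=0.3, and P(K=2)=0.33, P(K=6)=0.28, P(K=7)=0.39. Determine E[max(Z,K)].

E[max(Z,K)] = Σ_z Σ_k max(z,k) · P(Z=z)P(K=k)
 = 2·0.1056 + 6·0.0896 + 7·0.1248 + 3·0.1254 + 6·0.1064 + 7·0.1482 + 4·0.099 + 6·0.084 + 7·0.117
 = 0.2112 + 0.5376 + 0.8736 + 0.3762 + 0.6384 + 1.0374 + 0.396 + 0.504 + 0.819
 = 5.3934

5.3934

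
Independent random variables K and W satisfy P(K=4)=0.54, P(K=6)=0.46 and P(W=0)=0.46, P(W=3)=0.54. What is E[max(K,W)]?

4.92

E[max(K,W)] = Σ_k Σ_w max(k,w) · P(K=k)P(W=w)
 = 4·0.2484 + 4·0.2916 + 6·0.2116 + 6·0.2484
 = 0.9936 + 1.1664 + 1.2696 + 1.4904
 = 4.92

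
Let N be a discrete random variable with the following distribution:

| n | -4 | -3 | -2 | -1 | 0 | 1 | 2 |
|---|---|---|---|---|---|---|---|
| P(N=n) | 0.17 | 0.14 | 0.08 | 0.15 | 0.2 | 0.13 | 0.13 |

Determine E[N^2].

5.1

E[N^2] = Σ n^2·P(N=n)
 = 16·0.17 + 9·0.14 + 4·0.08 + 1·0.15 + 0·0.2 + 1·0.13 + 4·0.13
 = 2.72 + 1.26 + 0.32 + 0.15 + 0 + 0.13 + 0.52
 = 5.1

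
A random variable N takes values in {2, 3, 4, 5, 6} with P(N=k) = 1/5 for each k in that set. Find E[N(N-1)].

E[N(N-1)] = Σ n(n-1)·P(N=n)
 = 2·1/5 + 6·1/5 + 12·1/5 + 20·1/5 + 30·1/5
 = 2/5 + 6/5 + 12/5 + 4 + 6
 = 14

14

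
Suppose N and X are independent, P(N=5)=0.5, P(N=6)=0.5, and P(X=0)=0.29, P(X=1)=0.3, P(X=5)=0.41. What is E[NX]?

E[NX] = Σ_n Σ_x nx · P(N=n)P(X=x)
 = 0·0.145 + 5·0.15 + 25·0.205 + 0·0.145 + 6·0.15 + 30·0.205
 = 0 + 0.75 + 5.125 + 0 + 0.9 + 6.15
 = 12.925

12.925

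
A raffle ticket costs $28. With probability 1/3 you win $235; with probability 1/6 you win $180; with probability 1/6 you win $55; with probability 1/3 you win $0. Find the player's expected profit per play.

E[payout] = 235·1/3 + 180·1/6 + 55·1/6 + 0·1/3
 = 235/3 + 30 + 55/6 + 0
 = 235/2
Net = 235/2 - 28 = 179/2

89.5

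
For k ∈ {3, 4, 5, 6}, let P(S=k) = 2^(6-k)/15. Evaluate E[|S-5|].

1.4

E[|S-5|] = Σ |s-5|·P(S=s)
 = 2·8/15 + 1·4/15 + 0·2/15 + 1·1/15
 = 16/15 + 4/15 + 0 + 1/15
 = 7/5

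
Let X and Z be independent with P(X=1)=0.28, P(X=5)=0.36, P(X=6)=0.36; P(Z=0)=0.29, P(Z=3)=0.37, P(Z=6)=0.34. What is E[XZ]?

E[XZ] = Σ_x Σ_z xz · P(X=x)P(Z=z)
 = 0·0.0812 + 3·0.1036 + 6·0.0952 + 0·0.1044 + 15·0.1332 + 30·0.1224 + 0·0.1044 + 18·0.1332 + 36·0.1224
 = 0 + 0.3108 + 0.5712 + 0 + 1.998 + 3.672 + 0 + 2.3976 + 4.4064
 = 13.356

13.356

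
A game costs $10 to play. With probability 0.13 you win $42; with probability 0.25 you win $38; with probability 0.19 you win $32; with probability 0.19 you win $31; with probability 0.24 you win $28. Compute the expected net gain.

E[payout] = 42·0.13 + 38·0.25 + 32·0.19 + 31·0.19 + 28·0.24
 = 5.46 + 9.5 + 6.08 + 5.89 + 6.72
 = 33.65
Net = 33.65 - 10 = 23.65

23.65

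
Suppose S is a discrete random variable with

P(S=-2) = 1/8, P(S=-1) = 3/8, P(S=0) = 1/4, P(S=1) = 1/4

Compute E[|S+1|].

0.875

E[|S+1|] = Σ |s+1|·P(S=s)
 = 1·1/8 + 0·3/8 + 1·1/4 + 2·1/4
 = 1/8 + 0 + 1/4 + 1/2
 = 7/8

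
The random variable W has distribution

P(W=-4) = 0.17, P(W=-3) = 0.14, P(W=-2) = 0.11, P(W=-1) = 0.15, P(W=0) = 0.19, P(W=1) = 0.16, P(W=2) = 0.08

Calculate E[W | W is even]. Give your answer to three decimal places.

-1.345

P(W is even) = 0.17 + 0.11 + 0.19 + 0.08 = 0.55.
E[W | W is even] = [(-4)·0.17 + (-2)·0.11 + 0·0.19 + 2·0.08] / 0.55
 = -0.74 / 0.55
 = -74/55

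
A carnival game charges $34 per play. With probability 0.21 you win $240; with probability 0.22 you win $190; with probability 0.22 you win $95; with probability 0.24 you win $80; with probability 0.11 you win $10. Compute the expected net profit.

E[payout] = 240·0.21 + 190·0.22 + 95·0.22 + 80·0.24 + 10·0.11
 = 50.4 + 41.8 + 20.9 + 19.2 + 1.1
 = 133.4
Net = 133.4 - 34 = 99.4

99.4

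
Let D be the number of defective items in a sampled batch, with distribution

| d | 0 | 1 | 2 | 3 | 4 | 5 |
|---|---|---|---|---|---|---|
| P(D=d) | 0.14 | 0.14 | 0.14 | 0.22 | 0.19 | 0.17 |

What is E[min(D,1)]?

0.86

E[min(D,1)] = Σ min(d,1)·P(D=d)
 = 0·0.14 + 1·0.14 + 1·0.14 + 1·0.22 + 1·0.19 + 1·0.17
 = 0 + 0.14 + 0.14 + 0.22 + 0.19 + 0.17
 = 0.86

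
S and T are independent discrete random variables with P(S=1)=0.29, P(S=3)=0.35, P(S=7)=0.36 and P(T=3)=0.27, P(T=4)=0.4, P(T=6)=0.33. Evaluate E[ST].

E[ST] = Σ_s Σ_t st · P(S=s)P(T=t)
 = 3·0.0783 + 4·0.116 + 6·0.0957 + 9·0.0945 + 12·0.14 + 18·0.1155 + 21·0.0972 + 28·0.144 + 42·0.1188
 = 0.2349 + 0.464 + 0.5742 + 0.8505 + 1.68 + 2.079 + 2.0412 + 4.032 + 4.9896
 = 16.9454

16.9454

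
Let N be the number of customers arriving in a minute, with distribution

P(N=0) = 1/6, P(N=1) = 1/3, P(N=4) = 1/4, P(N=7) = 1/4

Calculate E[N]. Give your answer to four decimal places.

3.0833

E[N] = Σ n·P(N=n)
 = 0·1/6 + 1·1/3 + 4·1/4 + 7·1/4
 = 0 + 1/3 + 1 + 7/4
 = 37/12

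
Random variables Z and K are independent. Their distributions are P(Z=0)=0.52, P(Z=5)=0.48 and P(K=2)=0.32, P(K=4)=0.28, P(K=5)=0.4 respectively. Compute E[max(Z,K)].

E[max(Z,K)] = Σ_z Σ_k max(z,k) · P(Z=z)P(K=k)
 = 2·0.1664 + 4·0.1456 + 5·0.208 + 5·0.1536 + 5·0.1344 + 5·0.192
 = 0.3328 + 0.5824 + 1.04 + 0.768 + 0.672 + 0.96
 = 4.3552

4.3552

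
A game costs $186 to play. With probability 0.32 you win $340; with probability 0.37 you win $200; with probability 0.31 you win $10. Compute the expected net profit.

-0.1

E[payout] = 340·0.32 + 200·0.37 + 10·0.31
 = 108.8 + 74 + 3.1
 = 185.9
Net = 185.9 - 186 = -0.1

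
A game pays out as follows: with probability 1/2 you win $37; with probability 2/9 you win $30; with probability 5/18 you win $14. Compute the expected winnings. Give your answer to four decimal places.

29.0556

E[payout] = 37·1/2 + 30·2/9 + 14·5/18
 = 37/2 + 20/3 + 35/9
 = 523/18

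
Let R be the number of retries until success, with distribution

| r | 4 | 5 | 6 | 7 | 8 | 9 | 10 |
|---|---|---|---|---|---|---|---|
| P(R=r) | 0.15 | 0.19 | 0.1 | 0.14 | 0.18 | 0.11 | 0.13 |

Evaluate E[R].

E[R] = Σ r·P(R=r)
 = 4·0.15 + 5·0.19 + 6·0.1 + 7·0.14 + 8·0.18 + 9·0.11 + 10·0.13
 = 0.6 + 0.95 + 0.6 + 0.98 + 1.44 + 0.99 + 1.3
 = 6.86

6.86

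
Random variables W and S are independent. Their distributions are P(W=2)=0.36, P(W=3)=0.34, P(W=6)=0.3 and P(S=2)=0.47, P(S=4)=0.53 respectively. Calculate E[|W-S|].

1.6036

E[|W-S|] = Σ_w Σ_s |w-s| · P(W=w)P(S=s)
 = 0·0.1692 + 2·0.1908 + 1·0.1598 + 1·0.1802 + 4·0.141 + 2·0.159
 = 0 + 0.3816 + 0.1598 + 0.1802 + 0.564 + 0.318
 = 1.6036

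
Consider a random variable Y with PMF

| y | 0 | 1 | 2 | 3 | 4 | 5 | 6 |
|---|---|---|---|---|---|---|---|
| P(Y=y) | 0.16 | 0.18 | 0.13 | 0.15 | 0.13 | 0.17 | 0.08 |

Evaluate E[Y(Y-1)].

8.52

E[Y(Y-1)] = Σ y(y-1)·P(Y=y)
 = 0·0.16 + 0·0.18 + 2·0.13 + 6·0.15 + 12·0.13 + 20·0.17 + 30·0.08
 = 0 + 0 + 0.26 + 0.9 + 1.56 + 3.4 + 2.4
 = 8.52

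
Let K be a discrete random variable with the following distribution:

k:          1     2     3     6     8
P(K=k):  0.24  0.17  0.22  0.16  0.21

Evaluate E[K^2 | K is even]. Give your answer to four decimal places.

36.8148

P(K is even) = 0.17 + 0.16 + 0.21 = 0.54.
E[K^2 | K is even] = [4·0.17 + 36·0.16 + 64·0.21] / 0.54
 = 19.88 / 0.54
 = 994/27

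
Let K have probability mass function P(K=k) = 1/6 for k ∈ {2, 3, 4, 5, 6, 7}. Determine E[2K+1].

E[2K+1] = Σ (2k+1)·P(K=k)
 = 5·1/6 + 7·1/6 + 9·1/6 + 11·1/6 + 13·1/6 + 15·1/6
 = 5/6 + 7/6 + 3/2 + 11/6 + 13/6 + 5/2
 = 10

10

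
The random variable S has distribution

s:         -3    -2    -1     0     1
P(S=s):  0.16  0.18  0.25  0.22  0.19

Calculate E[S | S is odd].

-0.9

P(S is odd) = 0.16 + 0.25 + 0.19 = 0.6.
E[S | S is odd] = [(-3)·0.16 + (-1)·0.25 + 1·0.19] / 0.6
 = -0.54 / 0.6
 = -9/10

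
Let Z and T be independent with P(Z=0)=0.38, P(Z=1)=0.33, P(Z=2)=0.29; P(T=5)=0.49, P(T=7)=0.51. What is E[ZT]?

5.4782

E[ZT] = Σ_z Σ_t zt · P(Z=z)P(T=t)
 = 0·0.1862 + 0·0.1938 + 5·0.1617 + 7·0.1683 + 10·0.1421 + 14·0.1479
 = 0 + 0 + 0.8085 + 1.1781 + 1.421 + 2.0706
 = 5.4782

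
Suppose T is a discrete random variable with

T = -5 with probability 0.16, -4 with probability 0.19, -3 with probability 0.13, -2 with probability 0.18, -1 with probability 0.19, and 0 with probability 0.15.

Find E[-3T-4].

E[-3T-4] = Σ (-3t-4)·P(T=t)
 = 11·0.16 + 8·0.19 + 5·0.13 + 2·0.18 + (-1)·0.19 + (-4)·0.15
 = 1.76 + 1.52 + 0.65 + 0.36 + (-0.19) + (-0.6)
 = 3.5

3.5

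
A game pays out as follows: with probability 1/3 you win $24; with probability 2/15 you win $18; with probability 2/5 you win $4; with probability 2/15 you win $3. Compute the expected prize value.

12.4

E[payout] = 24·1/3 + 18·2/15 + 4·2/5 + 3·2/15
 = 8 + 12/5 + 8/5 + 2/5
 = 62/5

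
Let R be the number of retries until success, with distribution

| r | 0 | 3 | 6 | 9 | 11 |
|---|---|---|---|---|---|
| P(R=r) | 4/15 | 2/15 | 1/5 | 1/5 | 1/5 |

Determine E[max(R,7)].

E[max(R,7)] = Σ max(r,7)·P(R=r)
 = 7·4/15 + 7·2/15 + 7·1/5 + 9·1/5 + 11·1/5
 = 28/15 + 14/15 + 7/5 + 9/5 + 11/5
 = 41/5

8.2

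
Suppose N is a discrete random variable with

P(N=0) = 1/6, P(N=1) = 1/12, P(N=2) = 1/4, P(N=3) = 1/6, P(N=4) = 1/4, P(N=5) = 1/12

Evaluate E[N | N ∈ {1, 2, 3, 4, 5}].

3

P(N ∈ {1, 2, 3, 4, 5}) = 1/12 + 1/4 + 1/6 + 1/4 + 1/12 = 5/6.
E[N | N ∈ {1, 2, 3, 4, 5}] = [1·1/12 + 2·1/4 + 3·1/6 + 4·1/4 + 5·1/12] / (5/6)
 = 5/2 / (5/6)
 = 3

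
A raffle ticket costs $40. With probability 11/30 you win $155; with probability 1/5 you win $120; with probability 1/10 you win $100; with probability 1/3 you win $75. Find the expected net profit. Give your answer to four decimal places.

E[payout] = 155·11/30 + 120·1/5 + 100·1/10 + 75·1/3
 = 341/6 + 24 + 10 + 25
 = 695/6
Net = 695/6 - 40 = 455/6

75.8333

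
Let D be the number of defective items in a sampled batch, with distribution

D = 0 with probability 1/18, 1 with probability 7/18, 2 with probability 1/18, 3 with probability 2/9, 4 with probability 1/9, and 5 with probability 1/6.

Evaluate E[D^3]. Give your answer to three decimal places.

34.778

E[D^3] = Σ d^3·P(D=d)
 = 0·1/18 + 1·7/18 + 8·1/18 + 27·2/9 + 64·1/9 + 125·1/6
 = 0 + 7/18 + 4/9 + 6 + 64/9 + 125/6
 = 313/9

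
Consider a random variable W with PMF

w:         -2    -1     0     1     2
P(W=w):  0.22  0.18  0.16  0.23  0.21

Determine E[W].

0.03

E[W] = Σ w·P(W=w)
 = (-2)·0.22 + (-1)·0.18 + 0·0.16 + 1·0.23 + 2·0.21
 = (-0.44) + (-0.18) + 0 + 0.23 + 0.42
 = 0.03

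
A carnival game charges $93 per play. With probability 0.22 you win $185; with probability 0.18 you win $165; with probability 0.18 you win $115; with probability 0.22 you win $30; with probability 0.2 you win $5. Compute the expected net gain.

E[payout] = 185·0.22 + 165·0.18 + 115·0.18 + 30·0.22 + 5·0.2
 = 40.7 + 29.7 + 20.7 + 6.6 + 1
 = 98.7
Net = 98.7 - 93 = 5.7

5.7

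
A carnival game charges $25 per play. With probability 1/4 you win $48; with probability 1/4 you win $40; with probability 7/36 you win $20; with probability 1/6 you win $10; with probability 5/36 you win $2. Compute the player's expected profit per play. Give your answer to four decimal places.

E[payout] = 48·1/4 + 40·1/4 + 20·7/36 + 10·1/6 + 2·5/36
 = 12 + 10 + 35/9 + 5/3 + 5/18
 = 167/6
Net = 167/6 - 25 = 17/6

2.8333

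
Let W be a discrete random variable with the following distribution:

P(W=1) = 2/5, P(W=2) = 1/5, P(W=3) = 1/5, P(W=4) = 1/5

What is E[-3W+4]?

E[-3W+4] = Σ (-3w+4)·P(W=w)
 = 1·2/5 + (-2)·1/5 + (-5)·1/5 + (-8)·1/5
 = 2/5 + (-2/5) + (-1) + (-8/5)
 = -13/5

-2.6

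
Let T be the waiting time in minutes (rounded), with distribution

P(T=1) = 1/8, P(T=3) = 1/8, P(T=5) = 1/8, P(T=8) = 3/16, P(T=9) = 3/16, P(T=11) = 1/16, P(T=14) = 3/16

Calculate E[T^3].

849.5

E[T^3] = Σ t^3·P(T=t)
 = 1·1/8 + 27·1/8 + 125·1/8 + 512·3/16 + 729·3/16 + 1331·1/16 + 2744·3/16
 = 1/8 + 27/8 + 125/8 + 96 + 2187/16 + 1331/16 + 1029/2
 = 1699/2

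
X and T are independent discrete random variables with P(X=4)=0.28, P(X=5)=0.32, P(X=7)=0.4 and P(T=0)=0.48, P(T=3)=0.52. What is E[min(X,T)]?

E[min(X,T)] = Σ_x Σ_t min(x,t) · P(X=x)P(T=t)
 = 0·0.1344 + 3·0.1456 + 0·0.1536 + 3·0.1664 + 0·0.192 + 3·0.208
 = 0 + 0.4368 + 0 + 0.4992 + 0 + 0.624
 = 1.56

1.56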